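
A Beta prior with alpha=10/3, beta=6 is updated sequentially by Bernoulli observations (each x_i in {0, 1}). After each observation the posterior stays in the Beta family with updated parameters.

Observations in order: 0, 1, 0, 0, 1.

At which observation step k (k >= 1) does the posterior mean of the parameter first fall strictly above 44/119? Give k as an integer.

k = 2

obs 1: x=0 → posterior Beta(10/3, 7)
obs 2: x=1 → posterior Beta(13/3, 7)
obs 3: x=0 → posterior Beta(13/3, 8)
obs 4: x=0 → posterior Beta(13/3, 9)
obs 5: x=1 → posterior Beta(16/3, 9)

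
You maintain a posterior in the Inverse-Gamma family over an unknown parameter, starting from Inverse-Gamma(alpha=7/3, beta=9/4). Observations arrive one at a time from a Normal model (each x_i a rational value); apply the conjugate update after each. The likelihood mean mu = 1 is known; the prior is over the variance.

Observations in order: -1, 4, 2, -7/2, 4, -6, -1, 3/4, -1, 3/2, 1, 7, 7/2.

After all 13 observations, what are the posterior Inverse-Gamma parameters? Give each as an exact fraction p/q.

alpha=53/6, beta=2357/32

obs 1: x=-1 → posterior Inverse-Gamma(17/6, 17/4)
obs 2: x=4 → posterior Inverse-Gamma(10/3, 35/4)
obs 3: x=2 → posterior Inverse-Gamma(23/6, 37/4)
obs 4: x=-7/2 → posterior Inverse-Gamma(13/3, 155/8)
obs 5: x=4 → posterior Inverse-Gamma(29/6, 191/8)
obs 6: x=-6 → posterior Inverse-Gamma(16/3, 387/8)
obs 7: x=-1 → posterior Inverse-Gamma(35/6, 403/8)
obs 8: x=3/4 → posterior Inverse-Gamma(19/3, 1613/32)
obs 9: x=-1 → posterior Inverse-Gamma(41/6, 1677/32)
obs 10: x=3/2 → posterior Inverse-Gamma(22/3, 1681/32)
obs 11: x=1 → posterior Inverse-Gamma(47/6, 1681/32)
obs 12: x=7 → posterior Inverse-Gamma(25/3, 2257/32)
obs 13: x=7/2 → posterior Inverse-Gamma(53/6, 2357/32)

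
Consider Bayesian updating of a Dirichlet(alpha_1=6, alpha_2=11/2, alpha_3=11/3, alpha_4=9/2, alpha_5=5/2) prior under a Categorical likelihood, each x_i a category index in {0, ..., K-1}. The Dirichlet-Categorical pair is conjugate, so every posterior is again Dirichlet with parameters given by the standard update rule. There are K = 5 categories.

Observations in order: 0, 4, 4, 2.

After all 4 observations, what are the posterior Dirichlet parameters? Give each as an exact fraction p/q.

alpha_1=7, alpha_2=11/2, alpha_3=14/3, alpha_4=9/2, alpha_5=9/2

obs 1: x=0 → posterior Dirichlet(7, 11/2, 11/3, 9/2, 5/2)
obs 2: x=4 → posterior Dirichlet(7, 11/2, 11/3, 9/2, 7/2)
obs 3: x=4 → posterior Dirichlet(7, 11/2, 11/3, 9/2, 9/2)
obs 4: x=2 → posterior Dirichlet(7, 11/2, 14/3, 9/2, 9/2)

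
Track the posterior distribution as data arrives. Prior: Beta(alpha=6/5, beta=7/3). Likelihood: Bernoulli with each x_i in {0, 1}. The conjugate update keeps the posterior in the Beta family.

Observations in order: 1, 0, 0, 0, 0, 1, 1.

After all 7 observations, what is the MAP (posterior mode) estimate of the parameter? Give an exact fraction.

3/8

obs 1: x=1 → posterior Beta(11/5, 7/3)
obs 2: x=0 → posterior Beta(11/5, 10/3)
obs 3: x=0 → posterior Beta(11/5, 13/3)
obs 4: x=0 → posterior Beta(11/5, 16/3)
obs 5: x=0 → posterior Beta(11/5, 19/3)
obs 6: x=1 → posterior Beta(16/5, 19/3)
obs 7: x=1 → posterior Beta(21/5, 19/3)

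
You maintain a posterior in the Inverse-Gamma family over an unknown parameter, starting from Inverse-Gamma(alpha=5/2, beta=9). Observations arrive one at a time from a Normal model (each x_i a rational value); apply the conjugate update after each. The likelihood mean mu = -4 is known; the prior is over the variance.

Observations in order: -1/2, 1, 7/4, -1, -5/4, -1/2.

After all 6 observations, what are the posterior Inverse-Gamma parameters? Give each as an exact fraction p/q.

obs 1: x=-1/2 → posterior Inverse-Gamma(3, 121/8)
obs 2: x=1 → posterior Inverse-Gamma(7/2, 221/8)
obs 3: x=7/4 → posterior Inverse-Gamma(4, 1413/32)
obs 4: x=-1 → posterior Inverse-Gamma(9/2, 1557/32)
obs 5: x=-5/4 → posterior Inverse-Gamma(5, 839/16)
obs 6: x=-1/2 → posterior Inverse-Gamma(11/2, 937/16)

alpha=11/2, beta=937/16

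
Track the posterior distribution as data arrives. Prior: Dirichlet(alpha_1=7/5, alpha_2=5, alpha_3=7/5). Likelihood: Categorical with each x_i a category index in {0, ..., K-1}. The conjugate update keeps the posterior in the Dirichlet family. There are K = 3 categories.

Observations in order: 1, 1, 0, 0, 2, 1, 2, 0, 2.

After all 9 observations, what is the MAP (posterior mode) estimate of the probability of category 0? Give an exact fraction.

17/69

obs 1: x=1 → posterior Dirichlet(7/5, 6, 7/5)
obs 2: x=1 → posterior Dirichlet(7/5, 7, 7/5)
obs 3: x=0 → posterior Dirichlet(12/5, 7, 7/5)
obs 4: x=0 → posterior Dirichlet(17/5, 7, 7/5)
obs 5: x=2 → posterior Dirichlet(17/5, 7, 12/5)
obs 6: x=1 → posterior Dirichlet(17/5, 8, 12/5)
obs 7: x=2 → posterior Dirichlet(17/5, 8, 17/5)
obs 8: x=0 → posterior Dirichlet(22/5, 8, 17/5)
obs 9: x=2 → posterior Dirichlet(22/5, 8, 22/5)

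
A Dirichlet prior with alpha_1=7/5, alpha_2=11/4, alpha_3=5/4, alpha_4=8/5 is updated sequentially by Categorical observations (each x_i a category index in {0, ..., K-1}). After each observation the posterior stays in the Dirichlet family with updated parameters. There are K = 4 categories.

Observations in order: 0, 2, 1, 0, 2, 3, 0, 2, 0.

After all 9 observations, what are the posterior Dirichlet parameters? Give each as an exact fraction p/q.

alpha_1=27/5, alpha_2=15/4, alpha_3=17/4, alpha_4=13/5

obs 1: x=0 → posterior Dirichlet(12/5, 11/4, 5/4, 8/5)
obs 2: x=2 → posterior Dirichlet(12/5, 11/4, 9/4, 8/5)
obs 3: x=1 → posterior Dirichlet(12/5, 15/4, 9/4, 8/5)
obs 4: x=0 → posterior Dirichlet(17/5, 15/4, 9/4, 8/5)
obs 5: x=2 → posterior Dirichlet(17/5, 15/4, 13/4, 8/5)
obs 6: x=3 → posterior Dirichlet(17/5, 15/4, 13/4, 13/5)
obs 7: x=0 → posterior Dirichlet(22/5, 15/4, 13/4, 13/5)
obs 8: x=2 → posterior Dirichlet(22/5, 15/4, 17/4, 13/5)
obs 9: x=0 → posterior Dirichlet(27/5, 15/4, 17/4, 13/5)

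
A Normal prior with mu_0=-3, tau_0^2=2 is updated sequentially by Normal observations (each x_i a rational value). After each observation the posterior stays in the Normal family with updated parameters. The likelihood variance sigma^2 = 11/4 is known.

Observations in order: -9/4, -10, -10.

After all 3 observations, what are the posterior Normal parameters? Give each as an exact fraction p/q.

obs 1: x=-9/4 → posterior Normal(-51/19, 22/19)
obs 2: x=-10 → posterior Normal(-131/27, 22/27)
obs 3: x=-10 → posterior Normal(-211/35, 22/35)

mu_0=-211/35, tau_0^2=22/35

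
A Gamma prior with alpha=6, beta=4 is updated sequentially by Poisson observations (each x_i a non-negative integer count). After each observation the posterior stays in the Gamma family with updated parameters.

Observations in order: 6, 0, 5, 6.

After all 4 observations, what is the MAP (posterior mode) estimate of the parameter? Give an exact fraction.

obs 1: x=6 → posterior Gamma(12, 5)
obs 2: x=0 → posterior Gamma(12, 6)
obs 3: x=5 → posterior Gamma(17, 7)
obs 4: x=6 → posterior Gamma(23, 8)

11/4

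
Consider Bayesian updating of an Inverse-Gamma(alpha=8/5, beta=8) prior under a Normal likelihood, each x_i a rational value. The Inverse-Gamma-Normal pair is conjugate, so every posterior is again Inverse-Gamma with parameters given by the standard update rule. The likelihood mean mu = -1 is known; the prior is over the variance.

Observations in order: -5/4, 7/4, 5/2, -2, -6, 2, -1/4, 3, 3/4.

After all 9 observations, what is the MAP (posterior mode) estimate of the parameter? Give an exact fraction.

obs 1: x=-5/4 → posterior Inverse-Gamma(21/10, 257/32)
obs 2: x=7/4 → posterior Inverse-Gamma(13/5, 189/16)
obs 3: x=5/2 → posterior Inverse-Gamma(31/10, 287/16)
obs 4: x=-2 → posterior Inverse-Gamma(18/5, 295/16)
obs 5: x=-6 → posterior Inverse-Gamma(41/10, 495/16)
obs 6: x=2 → posterior Inverse-Gamma(23/5, 567/16)
obs 7: x=-1/4 → posterior Inverse-Gamma(51/10, 1143/32)
obs 8: x=3 → posterior Inverse-Gamma(28/5, 1399/32)
obs 9: x=3/4 → posterior Inverse-Gamma(61/10, 181/4)

905/142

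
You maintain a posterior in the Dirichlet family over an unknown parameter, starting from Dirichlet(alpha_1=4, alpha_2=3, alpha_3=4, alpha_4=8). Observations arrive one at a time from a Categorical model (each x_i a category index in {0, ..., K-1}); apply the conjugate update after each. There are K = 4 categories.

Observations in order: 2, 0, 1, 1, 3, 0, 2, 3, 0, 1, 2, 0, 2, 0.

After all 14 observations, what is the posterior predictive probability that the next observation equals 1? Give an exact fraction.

2/11

obs 1: x=2 → posterior Dirichlet(4, 3, 5, 8)
obs 2: x=0 → posterior Dirichlet(5, 3, 5, 8)
obs 3: x=1 → posterior Dirichlet(5, 4, 5, 8)
obs 4: x=1 → posterior Dirichlet(5, 5, 5, 8)
obs 5: x=3 → posterior Dirichlet(5, 5, 5, 9)
obs 6: x=0 → posterior Dirichlet(6, 5, 5, 9)
obs 7: x=2 → posterior Dirichlet(6, 5, 6, 9)
obs 8: x=3 → posterior Dirichlet(6, 5, 6, 10)
obs 9: x=0 → posterior Dirichlet(7, 5, 6, 10)
obs 10: x=1 → posterior Dirichlet(7, 6, 6, 10)
obs 11: x=2 → posterior Dirichlet(7, 6, 7, 10)
obs 12: x=0 → posterior Dirichlet(8, 6, 7, 10)
obs 13: x=2 → posterior Dirichlet(8, 6, 8, 10)
obs 14: x=0 → posterior Dirichlet(9, 6, 8, 10)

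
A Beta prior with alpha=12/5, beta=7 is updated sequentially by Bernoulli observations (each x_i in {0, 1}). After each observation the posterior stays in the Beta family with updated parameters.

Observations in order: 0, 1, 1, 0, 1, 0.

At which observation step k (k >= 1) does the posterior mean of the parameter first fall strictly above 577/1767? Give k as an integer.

obs 1: x=0 → posterior Beta(12/5, 8)
obs 2: x=1 → posterior Beta(17/5, 8)
obs 3: x=1 → posterior Beta(22/5, 8)
obs 4: x=0 → posterior Beta(22/5, 9)
obs 5: x=1 → posterior Beta(27/5, 9)
obs 6: x=0 → posterior Beta(27/5, 10)

k = 3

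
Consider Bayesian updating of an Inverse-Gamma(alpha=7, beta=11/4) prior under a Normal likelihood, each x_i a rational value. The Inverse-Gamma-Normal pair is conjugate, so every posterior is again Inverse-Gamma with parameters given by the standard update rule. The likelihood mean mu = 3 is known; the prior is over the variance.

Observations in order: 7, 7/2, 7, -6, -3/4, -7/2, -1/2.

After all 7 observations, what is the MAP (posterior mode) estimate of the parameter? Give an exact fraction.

obs 1: x=7 → posterior Inverse-Gamma(15/2, 43/4)
obs 2: x=7/2 → posterior Inverse-Gamma(8, 87/8)
obs 3: x=7 → posterior Inverse-Gamma(17/2, 151/8)
obs 4: x=-6 → posterior Inverse-Gamma(9, 475/8)
obs 5: x=-3/4 → posterior Inverse-Gamma(19/2, 2125/32)
obs 6: x=-7/2 → posterior Inverse-Gamma(10, 2801/32)
obs 7: x=-1/2 → posterior Inverse-Gamma(21/2, 2997/32)

2997/368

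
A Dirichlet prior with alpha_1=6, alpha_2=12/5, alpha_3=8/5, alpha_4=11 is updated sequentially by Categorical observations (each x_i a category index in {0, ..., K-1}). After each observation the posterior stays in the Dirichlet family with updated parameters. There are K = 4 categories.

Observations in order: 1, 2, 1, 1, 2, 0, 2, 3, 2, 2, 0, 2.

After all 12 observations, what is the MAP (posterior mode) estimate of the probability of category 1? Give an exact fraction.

22/145

obs 1: x=1 → posterior Dirichlet(6, 17/5, 8/5, 11)
obs 2: x=2 → posterior Dirichlet(6, 17/5, 13/5, 11)
obs 3: x=1 → posterior Dirichlet(6, 22/5, 13/5, 11)
obs 4: x=1 → posterior Dirichlet(6, 27/5, 13/5, 11)
obs 5: x=2 → posterior Dirichlet(6, 27/5, 18/5, 11)
obs 6: x=0 → posterior Dirichlet(7, 27/5, 18/5, 11)
obs 7: x=2 → posterior Dirichlet(7, 27/5, 23/5, 11)
obs 8: x=3 → posterior Dirichlet(7, 27/5, 23/5, 12)
obs 9: x=2 → posterior Dirichlet(7, 27/5, 28/5, 12)
obs 10: x=2 → posterior Dirichlet(7, 27/5, 33/5, 12)
obs 11: x=0 → posterior Dirichlet(8, 27/5, 33/5, 12)
obs 12: x=2 → posterior Dirichlet(8, 27/5, 38/5, 12)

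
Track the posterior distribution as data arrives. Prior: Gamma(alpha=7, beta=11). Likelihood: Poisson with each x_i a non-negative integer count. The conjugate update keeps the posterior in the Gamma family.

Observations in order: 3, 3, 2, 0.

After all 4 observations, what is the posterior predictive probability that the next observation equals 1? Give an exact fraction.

6568408355712890625/18446744073709551616

obs 1: x=3 → posterior Gamma(10, 12)
obs 2: x=3 → posterior Gamma(13, 13)
obs 3: x=2 → posterior Gamma(15, 14)
obs 4: x=0 → posterior Gamma(15, 15)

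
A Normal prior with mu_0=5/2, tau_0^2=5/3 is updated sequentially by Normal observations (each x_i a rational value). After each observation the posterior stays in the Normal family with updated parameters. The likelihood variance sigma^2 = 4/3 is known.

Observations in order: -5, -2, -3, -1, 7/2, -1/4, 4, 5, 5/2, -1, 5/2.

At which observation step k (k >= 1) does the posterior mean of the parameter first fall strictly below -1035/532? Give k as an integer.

obs 1: x=-5 → posterior Normal(-5/3, 20/27)
obs 2: x=-2 → posterior Normal(-25/14, 10/21)
obs 3: x=-3 → posterior Normal(-40/19, 20/57)
obs 4: x=-1 → posterior Normal(-15/8, 5/18)
obs 5: x=7/2 → posterior Normal(-55/58, 20/87)
obs 6: x=-1/4 → posterior Normal(-115/136, 10/51)
obs 7: x=4 → posterior Normal(-35/156, 20/117)
obs 8: x=5 → posterior Normal(65/176, 5/33)
obs 9: x=5/2 → posterior Normal(115/196, 20/147)
obs 10: x=-1 → posterior Normal(95/216, 10/81)
obs 11: x=5/2 → posterior Normal(145/236, 20/177)

k = 3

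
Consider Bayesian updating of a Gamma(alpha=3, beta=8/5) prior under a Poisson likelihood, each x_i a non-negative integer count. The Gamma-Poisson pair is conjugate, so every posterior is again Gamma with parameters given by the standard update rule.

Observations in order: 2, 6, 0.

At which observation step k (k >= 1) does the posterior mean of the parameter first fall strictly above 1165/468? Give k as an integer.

obs 1: x=2 → posterior Gamma(5, 13/5)
obs 2: x=6 → posterior Gamma(11, 18/5)
obs 3: x=0 → posterior Gamma(11, 23/5)

k = 2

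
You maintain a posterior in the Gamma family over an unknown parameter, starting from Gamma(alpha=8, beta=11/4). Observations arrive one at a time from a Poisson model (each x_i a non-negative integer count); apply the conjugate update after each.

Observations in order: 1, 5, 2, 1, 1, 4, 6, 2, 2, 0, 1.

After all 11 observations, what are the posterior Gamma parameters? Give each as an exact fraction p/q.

obs 1: x=1 → posterior Gamma(9, 15/4)
obs 2: x=5 → posterior Gamma(14, 19/4)
obs 3: x=2 → posterior Gamma(16, 23/4)
obs 4: x=1 → posterior Gamma(17, 27/4)
obs 5: x=1 → posterior Gamma(18, 31/4)
obs 6: x=4 → posterior Gamma(22, 35/4)
obs 7: x=6 → posterior Gamma(28, 39/4)
obs 8: x=2 → posterior Gamma(30, 43/4)
obs 9: x=2 → posterior Gamma(32, 47/4)
obs 10: x=0 → posterior Gamma(32, 51/4)
obs 11: x=1 → posterior Gamma(33, 55/4)

alpha=33, beta=55/4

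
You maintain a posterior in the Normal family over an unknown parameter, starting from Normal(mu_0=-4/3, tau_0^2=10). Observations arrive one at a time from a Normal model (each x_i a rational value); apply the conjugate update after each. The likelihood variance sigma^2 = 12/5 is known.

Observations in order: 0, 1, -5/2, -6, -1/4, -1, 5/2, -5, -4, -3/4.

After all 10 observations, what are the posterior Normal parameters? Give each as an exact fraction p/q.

obs 1: x=0 → posterior Normal(-8/31, 60/31)
obs 2: x=1 → posterior Normal(17/56, 15/14)
obs 3: x=-5/2 → posterior Normal(-91/162, 20/27)
obs 4: x=-6 → posterior Normal(-391/212, 30/53)
obs 5: x=-1/4 → posterior Normal(-807/524, 60/131)
obs 6: x=-1 → posterior Normal(-907/624, 5/13)
obs 7: x=5/2 → posterior Normal(-657/724, 60/181)
obs 8: x=-5 → posterior Normal(-1157/824, 30/103)
obs 9: x=-4 → posterior Normal(-519/308, 20/77)
obs 10: x=-3/4 → posterior Normal(-51/32, 15/64)

mu_0=-51/32, tau_0^2=15/64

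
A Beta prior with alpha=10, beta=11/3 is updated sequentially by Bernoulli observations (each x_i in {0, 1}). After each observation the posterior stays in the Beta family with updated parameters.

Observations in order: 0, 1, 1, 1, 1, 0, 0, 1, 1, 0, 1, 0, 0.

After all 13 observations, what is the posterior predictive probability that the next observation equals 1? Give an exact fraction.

obs 1: x=0 → posterior Beta(10, 14/3)
obs 2: x=1 → posterior Beta(11, 14/3)
obs 3: x=1 → posterior Beta(12, 14/3)
obs 4: x=1 → posterior Beta(13, 14/3)
obs 5: x=1 → posterior Beta(14, 14/3)
obs 6: x=0 → posterior Beta(14, 17/3)
obs 7: x=0 → posterior Beta(14, 20/3)
obs 8: x=1 → posterior Beta(15, 20/3)
obs 9: x=1 → posterior Beta(16, 20/3)
obs 10: x=0 → posterior Beta(16, 23/3)
obs 11: x=1 → posterior Beta(17, 23/3)
obs 12: x=0 → posterior Beta(17, 26/3)
obs 13: x=0 → posterior Beta(17, 29/3)

51/80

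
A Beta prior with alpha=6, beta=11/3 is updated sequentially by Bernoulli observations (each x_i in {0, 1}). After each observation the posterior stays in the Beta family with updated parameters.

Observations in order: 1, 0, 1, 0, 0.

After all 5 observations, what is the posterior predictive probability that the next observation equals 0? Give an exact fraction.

obs 1: x=1 → posterior Beta(7, 11/3)
obs 2: x=0 → posterior Beta(7, 14/3)
obs 3: x=1 → posterior Beta(8, 14/3)
obs 4: x=0 → posterior Beta(8, 17/3)
obs 5: x=0 → posterior Beta(8, 20/3)

5/11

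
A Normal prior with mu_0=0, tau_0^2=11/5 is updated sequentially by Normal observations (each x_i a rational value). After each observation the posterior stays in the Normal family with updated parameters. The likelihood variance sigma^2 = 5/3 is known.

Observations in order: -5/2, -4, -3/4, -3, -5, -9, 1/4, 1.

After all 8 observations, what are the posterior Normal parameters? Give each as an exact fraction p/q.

obs 1: x=-5/2 → posterior Normal(-165/116, 55/58)
obs 2: x=-4 → posterior Normal(-33/14, 55/91)
obs 3: x=-3/4 → posterior Normal(-957/496, 55/124)
obs 4: x=-3 → posterior Normal(-1353/628, 55/157)
obs 5: x=-5 → posterior Normal(-2013/760, 11/38)
obs 6: x=-9 → posterior Normal(-3201/892, 55/223)
obs 7: x=1/4 → posterior Normal(-99/32, 55/256)
obs 8: x=1 → posterior Normal(-759/289, 55/289)

mu_0=-759/289, tau_0^2=55/289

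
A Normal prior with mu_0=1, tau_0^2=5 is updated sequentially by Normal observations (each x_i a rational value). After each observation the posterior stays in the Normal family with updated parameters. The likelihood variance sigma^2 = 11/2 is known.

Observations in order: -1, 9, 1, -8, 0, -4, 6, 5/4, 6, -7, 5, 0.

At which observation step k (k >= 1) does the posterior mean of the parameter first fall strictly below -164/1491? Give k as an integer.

k = 6

obs 1: x=-1 → posterior Normal(1/21, 55/21)
obs 2: x=9 → posterior Normal(91/31, 55/31)
obs 3: x=1 → posterior Normal(101/41, 55/41)
obs 4: x=-8 → posterior Normal(7/17, 55/51)
obs 5: x=0 → posterior Normal(21/61, 55/61)
obs 6: x=-4 → posterior Normal(-19/71, 55/71)
obs 7: x=6 → posterior Normal(41/81, 55/81)
obs 8: x=5/4 → posterior Normal(107/182, 55/91)
obs 9: x=6 → posterior Normal(227/202, 55/101)
obs 10: x=-7 → posterior Normal(29/74, 55/111)
obs 11: x=5 → posterior Normal(17/22, 5/11)
obs 12: x=0 → posterior Normal(187/262, 55/131)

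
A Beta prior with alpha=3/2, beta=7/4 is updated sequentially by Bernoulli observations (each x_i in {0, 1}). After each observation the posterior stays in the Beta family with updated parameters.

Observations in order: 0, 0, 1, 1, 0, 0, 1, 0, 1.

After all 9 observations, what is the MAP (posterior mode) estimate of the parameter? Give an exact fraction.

18/41

obs 1: x=0 → posterior Beta(3/2, 11/4)
obs 2: x=0 → posterior Beta(3/2, 15/4)
obs 3: x=1 → posterior Beta(5/2, 15/4)
obs 4: x=1 → posterior Beta(7/2, 15/4)
obs 5: x=0 → posterior Beta(7/2, 19/4)
obs 6: x=0 → posterior Beta(7/2, 23/4)
obs 7: x=1 → posterior Beta(9/2, 23/4)
obs 8: x=0 → posterior Beta(9/2, 27/4)
obs 9: x=1 → posterior Beta(11/2, 27/4)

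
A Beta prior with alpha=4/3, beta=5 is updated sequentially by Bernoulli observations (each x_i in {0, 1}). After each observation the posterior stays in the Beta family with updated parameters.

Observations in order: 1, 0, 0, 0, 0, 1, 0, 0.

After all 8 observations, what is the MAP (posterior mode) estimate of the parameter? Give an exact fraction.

obs 1: x=1 → posterior Beta(7/3, 5)
obs 2: x=0 → posterior Beta(7/3, 6)
obs 3: x=0 → posterior Beta(7/3, 7)
obs 4: x=0 → posterior Beta(7/3, 8)
obs 5: x=0 → posterior Beta(7/3, 9)
obs 6: x=1 → posterior Beta(10/3, 9)
obs 7: x=0 → posterior Beta(10/3, 10)
obs 8: x=0 → posterior Beta(10/3, 11)

7/37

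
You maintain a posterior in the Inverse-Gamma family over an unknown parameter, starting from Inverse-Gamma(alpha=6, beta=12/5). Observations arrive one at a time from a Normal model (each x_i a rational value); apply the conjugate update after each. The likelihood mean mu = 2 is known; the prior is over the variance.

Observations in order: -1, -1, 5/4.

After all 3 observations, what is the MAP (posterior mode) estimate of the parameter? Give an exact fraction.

1869/1360

obs 1: x=-1 → posterior Inverse-Gamma(13/2, 69/10)
obs 2: x=-1 → posterior Inverse-Gamma(7, 57/5)
obs 3: x=5/4 → posterior Inverse-Gamma(15/2, 1869/160)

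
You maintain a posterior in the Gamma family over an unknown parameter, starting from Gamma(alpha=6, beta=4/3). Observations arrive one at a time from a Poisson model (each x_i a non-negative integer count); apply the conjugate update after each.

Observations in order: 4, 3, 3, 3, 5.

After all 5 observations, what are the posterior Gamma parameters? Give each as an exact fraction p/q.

obs 1: x=4 → posterior Gamma(10, 7/3)
obs 2: x=3 → posterior Gamma(13, 10/3)
obs 3: x=3 → posterior Gamma(16, 13/3)
obs 4: x=3 → posterior Gamma(19, 16/3)
obs 5: x=5 → posterior Gamma(24, 19/3)

alpha=24, beta=19/3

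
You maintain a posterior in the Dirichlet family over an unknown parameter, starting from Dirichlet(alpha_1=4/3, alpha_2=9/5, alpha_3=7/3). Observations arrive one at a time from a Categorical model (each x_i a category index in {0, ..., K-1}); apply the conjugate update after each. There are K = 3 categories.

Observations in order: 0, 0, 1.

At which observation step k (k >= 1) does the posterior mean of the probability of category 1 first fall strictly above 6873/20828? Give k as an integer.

obs 1: x=0 → posterior Dirichlet(7/3, 9/5, 7/3)
obs 2: x=0 → posterior Dirichlet(10/3, 9/5, 7/3)
obs 3: x=1 → posterior Dirichlet(10/3, 14/5, 7/3)

k = 3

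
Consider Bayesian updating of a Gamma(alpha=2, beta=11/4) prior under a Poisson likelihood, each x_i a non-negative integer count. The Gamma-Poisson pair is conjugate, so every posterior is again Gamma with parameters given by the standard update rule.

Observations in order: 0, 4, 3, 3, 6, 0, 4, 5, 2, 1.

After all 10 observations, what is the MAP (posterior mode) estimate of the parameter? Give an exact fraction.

obs 1: x=0 → posterior Gamma(2, 15/4)
obs 2: x=4 → posterior Gamma(6, 19/4)
obs 3: x=3 → posterior Gamma(9, 23/4)
obs 4: x=3 → posterior Gamma(12, 27/4)
obs 5: x=6 → posterior Gamma(18, 31/4)
obs 6: x=0 → posterior Gamma(18, 35/4)
obs 7: x=4 → posterior Gamma(22, 39/4)
obs 8: x=5 → posterior Gamma(27, 43/4)
obs 9: x=2 → posterior Gamma(29, 47/4)
obs 10: x=1 → posterior Gamma(30, 51/4)

116/51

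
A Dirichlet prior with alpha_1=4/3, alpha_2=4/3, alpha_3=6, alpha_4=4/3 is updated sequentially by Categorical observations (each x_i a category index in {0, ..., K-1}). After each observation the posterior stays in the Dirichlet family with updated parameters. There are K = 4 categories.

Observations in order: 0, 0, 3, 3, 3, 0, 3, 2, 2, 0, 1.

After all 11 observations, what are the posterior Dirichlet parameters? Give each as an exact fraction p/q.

alpha_1=16/3, alpha_2=7/3, alpha_3=8, alpha_4=16/3

obs 1: x=0 → posterior Dirichlet(7/3, 4/3, 6, 4/3)
obs 2: x=0 → posterior Dirichlet(10/3, 4/3, 6, 4/3)
obs 3: x=3 → posterior Dirichlet(10/3, 4/3, 6, 7/3)
obs 4: x=3 → posterior Dirichlet(10/3, 4/3, 6, 10/3)
obs 5: x=3 → posterior Dirichlet(10/3, 4/3, 6, 13/3)
obs 6: x=0 → posterior Dirichlet(13/3, 4/3, 6, 13/3)
obs 7: x=3 → posterior Dirichlet(13/3, 4/3, 6, 16/3)
obs 8: x=2 → posterior Dirichlet(13/3, 4/3, 7, 16/3)
obs 9: x=2 → posterior Dirichlet(13/3, 4/3, 8, 16/3)
obs 10: x=0 → posterior Dirichlet(16/3, 4/3, 8, 16/3)
obs 11: x=1 → posterior Dirichlet(16/3, 7/3, 8, 16/3)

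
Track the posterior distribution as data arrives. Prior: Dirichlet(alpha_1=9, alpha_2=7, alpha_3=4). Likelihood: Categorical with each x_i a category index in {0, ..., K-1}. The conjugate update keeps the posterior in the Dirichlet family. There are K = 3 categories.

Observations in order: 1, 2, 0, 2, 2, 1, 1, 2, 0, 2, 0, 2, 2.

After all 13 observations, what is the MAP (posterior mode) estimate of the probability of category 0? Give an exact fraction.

11/30

obs 1: x=1 → posterior Dirichlet(9, 8, 4)
obs 2: x=2 → posterior Dirichlet(9, 8, 5)
obs 3: x=0 → posterior Dirichlet(10, 8, 5)
obs 4: x=2 → posterior Dirichlet(10, 8, 6)
obs 5: x=2 → posterior Dirichlet(10, 8, 7)
obs 6: x=1 → posterior Dirichlet(10, 9, 7)
obs 7: x=1 → posterior Dirichlet(10, 10, 7)
obs 8: x=2 → posterior Dirichlet(10, 10, 8)
obs 9: x=0 → posterior Dirichlet(11, 10, 8)
obs 10: x=2 → posterior Dirichlet(11, 10, 9)
obs 11: x=0 → posterior Dirichlet(12, 10, 9)
obs 12: x=2 → posterior Dirichlet(12, 10, 10)
obs 13: x=2 → posterior Dirichlet(12, 10, 11)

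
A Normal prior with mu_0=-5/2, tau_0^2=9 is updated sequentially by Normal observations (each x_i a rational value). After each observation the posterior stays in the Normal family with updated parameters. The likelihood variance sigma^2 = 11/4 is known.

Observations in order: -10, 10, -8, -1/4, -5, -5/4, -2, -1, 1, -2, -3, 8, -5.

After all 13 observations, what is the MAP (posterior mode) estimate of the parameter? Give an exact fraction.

-1387/958

obs 1: x=-10 → posterior Normal(-775/94, 99/47)
obs 2: x=10 → posterior Normal(-55/166, 99/83)
obs 3: x=-8 → posterior Normal(-631/238, 99/119)
obs 4: x=-1/4 → posterior Normal(-649/310, 99/155)
obs 5: x=-5 → posterior Normal(-1009/382, 99/191)
obs 6: x=-5/4 → posterior Normal(-1099/454, 99/227)
obs 7: x=-2 → posterior Normal(-1243/526, 99/263)
obs 8: x=-1 → posterior Normal(-1315/598, 99/299)
obs 9: x=1 → posterior Normal(-1243/670, 99/335)
obs 10: x=-2 → posterior Normal(-1387/742, 99/371)
obs 11: x=-3 → posterior Normal(-1603/814, 9/37)
obs 12: x=8 → posterior Normal(-1027/886, 99/443)
obs 13: x=-5 → posterior Normal(-1387/958, 99/479)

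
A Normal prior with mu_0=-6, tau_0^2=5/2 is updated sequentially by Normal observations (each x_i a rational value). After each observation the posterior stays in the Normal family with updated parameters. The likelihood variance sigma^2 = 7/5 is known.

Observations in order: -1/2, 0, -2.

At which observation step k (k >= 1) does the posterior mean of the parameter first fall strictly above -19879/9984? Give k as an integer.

k = 2

obs 1: x=-1/2 → posterior Normal(-193/78, 35/39)
obs 2: x=0 → posterior Normal(-193/128, 35/64)
obs 3: x=-2 → posterior Normal(-293/178, 35/89)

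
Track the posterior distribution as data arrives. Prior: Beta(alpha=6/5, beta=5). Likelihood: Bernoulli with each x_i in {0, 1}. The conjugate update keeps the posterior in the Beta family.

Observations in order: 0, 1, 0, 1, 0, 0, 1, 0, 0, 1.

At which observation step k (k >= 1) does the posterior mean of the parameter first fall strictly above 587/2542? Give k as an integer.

k = 2

obs 1: x=0 → posterior Beta(6/5, 6)
obs 2: x=1 → posterior Beta(11/5, 6)
obs 3: x=0 → posterior Beta(11/5, 7)
obs 4: x=1 → posterior Beta(16/5, 7)
obs 5: x=0 → posterior Beta(16/5, 8)
obs 6: x=0 → posterior Beta(16/5, 9)
obs 7: x=1 → posterior Beta(21/5, 9)
obs 8: x=0 → posterior Beta(21/5, 10)
obs 9: x=0 → posterior Beta(21/5, 11)
obs 10: x=1 → posterior Beta(26/5, 11)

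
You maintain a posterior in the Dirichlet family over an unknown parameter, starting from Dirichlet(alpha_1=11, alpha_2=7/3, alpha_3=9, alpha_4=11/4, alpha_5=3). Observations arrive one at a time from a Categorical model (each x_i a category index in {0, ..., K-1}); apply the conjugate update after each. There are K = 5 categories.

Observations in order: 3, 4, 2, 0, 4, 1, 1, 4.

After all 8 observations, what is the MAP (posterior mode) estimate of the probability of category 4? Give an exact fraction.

60/373

obs 1: x=3 → posterior Dirichlet(11, 7/3, 9, 15/4, 3)
obs 2: x=4 → posterior Dirichlet(11, 7/3, 9, 15/4, 4)
obs 3: x=2 → posterior Dirichlet(11, 7/3, 10, 15/4, 4)
obs 4: x=0 → posterior Dirichlet(12, 7/3, 10, 15/4, 4)
obs 5: x=4 → posterior Dirichlet(12, 7/3, 10, 15/4, 5)
obs 6: x=1 → posterior Dirichlet(12, 10/3, 10, 15/4, 5)
obs 7: x=1 → posterior Dirichlet(12, 13/3, 10, 15/4, 5)
obs 8: x=4 → posterior Dirichlet(12, 13/3, 10, 15/4, 6)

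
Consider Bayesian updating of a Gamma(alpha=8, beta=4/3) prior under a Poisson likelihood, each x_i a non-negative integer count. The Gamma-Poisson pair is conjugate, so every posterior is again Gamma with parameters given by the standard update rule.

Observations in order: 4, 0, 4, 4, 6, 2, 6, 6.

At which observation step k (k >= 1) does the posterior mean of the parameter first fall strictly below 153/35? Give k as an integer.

obs 1: x=4 → posterior Gamma(12, 7/3)
obs 2: x=0 → posterior Gamma(12, 10/3)
obs 3: x=4 → posterior Gamma(16, 13/3)
obs 4: x=4 → posterior Gamma(20, 16/3)
obs 5: x=6 → posterior Gamma(26, 19/3)
obs 6: x=2 → posterior Gamma(28, 22/3)
obs 7: x=6 → posterior Gamma(34, 25/3)
obs 8: x=6 → posterior Gamma(40, 28/3)

k = 2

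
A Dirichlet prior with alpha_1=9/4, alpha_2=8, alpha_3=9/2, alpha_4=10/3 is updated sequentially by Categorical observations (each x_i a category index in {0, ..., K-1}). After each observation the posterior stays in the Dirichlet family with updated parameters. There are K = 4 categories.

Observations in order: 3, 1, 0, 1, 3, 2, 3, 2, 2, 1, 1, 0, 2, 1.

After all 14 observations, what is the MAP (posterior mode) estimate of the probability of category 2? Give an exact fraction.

obs 1: x=3 → posterior Dirichlet(9/4, 8, 9/2, 13/3)
obs 2: x=1 → posterior Dirichlet(9/4, 9, 9/2, 13/3)
obs 3: x=0 → posterior Dirichlet(13/4, 9, 9/2, 13/3)
obs 4: x=1 → posterior Dirichlet(13/4, 10, 9/2, 13/3)
obs 5: x=3 → posterior Dirichlet(13/4, 10, 9/2, 16/3)
obs 6: x=2 → posterior Dirichlet(13/4, 10, 11/2, 16/3)
obs 7: x=3 → posterior Dirichlet(13/4, 10, 11/2, 19/3)
obs 8: x=2 → posterior Dirichlet(13/4, 10, 13/2, 19/3)
obs 9: x=2 → posterior Dirichlet(13/4, 10, 15/2, 19/3)
obs 10: x=1 → posterior Dirichlet(13/4, 11, 15/2, 19/3)
obs 11: x=1 → posterior Dirichlet(13/4, 12, 15/2, 19/3)
obs 12: x=0 → posterior Dirichlet(17/4, 12, 15/2, 19/3)
obs 13: x=2 → posterior Dirichlet(17/4, 12, 17/2, 19/3)
obs 14: x=1 → posterior Dirichlet(17/4, 13, 17/2, 19/3)

90/337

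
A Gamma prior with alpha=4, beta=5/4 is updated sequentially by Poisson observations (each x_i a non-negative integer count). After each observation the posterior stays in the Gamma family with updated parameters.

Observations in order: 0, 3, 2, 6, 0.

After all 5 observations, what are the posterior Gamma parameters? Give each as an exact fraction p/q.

obs 1: x=0 → posterior Gamma(4, 9/4)
obs 2: x=3 → posterior Gamma(7, 13/4)
obs 3: x=2 → posterior Gamma(9, 17/4)
obs 4: x=6 → posterior Gamma(15, 21/4)
obs 5: x=0 → posterior Gamma(15, 25/4)

alpha=15, beta=25/4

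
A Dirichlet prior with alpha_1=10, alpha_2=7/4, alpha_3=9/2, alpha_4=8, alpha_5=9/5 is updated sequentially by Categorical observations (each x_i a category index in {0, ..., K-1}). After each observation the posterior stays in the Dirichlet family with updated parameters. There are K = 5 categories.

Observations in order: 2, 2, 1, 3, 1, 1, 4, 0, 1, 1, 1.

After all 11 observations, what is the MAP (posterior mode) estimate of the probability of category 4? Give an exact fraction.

36/641

obs 1: x=2 → posterior Dirichlet(10, 7/4, 11/2, 8, 9/5)
obs 2: x=2 → posterior Dirichlet(10, 7/4, 13/2, 8, 9/5)
obs 3: x=1 → posterior Dirichlet(10, 11/4, 13/2, 8, 9/5)
obs 4: x=3 → posterior Dirichlet(10, 11/4, 13/2, 9, 9/5)
obs 5: x=1 → posterior Dirichlet(10, 15/4, 13/2, 9, 9/5)
obs 6: x=1 → posterior Dirichlet(10, 19/4, 13/2, 9, 9/5)
obs 7: x=4 → posterior Dirichlet(10, 19/4, 13/2, 9, 14/5)
obs 8: x=0 → posterior Dirichlet(11, 19/4, 13/2, 9, 14/5)
obs 9: x=1 → posterior Dirichlet(11, 23/4, 13/2, 9, 14/5)
obs 10: x=1 → posterior Dirichlet(11, 27/4, 13/2, 9, 14/5)
obs 11: x=1 → posterior Dirichlet(11, 31/4, 13/2, 9, 14/5)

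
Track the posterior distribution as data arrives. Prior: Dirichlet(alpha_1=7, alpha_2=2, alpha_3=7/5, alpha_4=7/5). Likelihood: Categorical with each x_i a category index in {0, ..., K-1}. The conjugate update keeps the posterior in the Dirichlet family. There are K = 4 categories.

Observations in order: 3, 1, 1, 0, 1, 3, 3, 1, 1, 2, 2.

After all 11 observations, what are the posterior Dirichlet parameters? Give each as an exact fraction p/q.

alpha_1=8, alpha_2=7, alpha_3=17/5, alpha_4=22/5

obs 1: x=3 → posterior Dirichlet(7, 2, 7/5, 12/5)
obs 2: x=1 → posterior Dirichlet(7, 3, 7/5, 12/5)
obs 3: x=1 → posterior Dirichlet(7, 4, 7/5, 12/5)
obs 4: x=0 → posterior Dirichlet(8, 4, 7/5, 12/5)
obs 5: x=1 → posterior Dirichlet(8, 5, 7/5, 12/5)
obs 6: x=3 → posterior Dirichlet(8, 5, 7/5, 17/5)
obs 7: x=3 → posterior Dirichlet(8, 5, 7/5, 22/5)
obs 8: x=1 → posterior Dirichlet(8, 6, 7/5, 22/5)
obs 9: x=1 → posterior Dirichlet(8, 7, 7/5, 22/5)
obs 10: x=2 → posterior Dirichlet(8, 7, 12/5, 22/5)
obs 11: x=2 → posterior Dirichlet(8, 7, 17/5, 22/5)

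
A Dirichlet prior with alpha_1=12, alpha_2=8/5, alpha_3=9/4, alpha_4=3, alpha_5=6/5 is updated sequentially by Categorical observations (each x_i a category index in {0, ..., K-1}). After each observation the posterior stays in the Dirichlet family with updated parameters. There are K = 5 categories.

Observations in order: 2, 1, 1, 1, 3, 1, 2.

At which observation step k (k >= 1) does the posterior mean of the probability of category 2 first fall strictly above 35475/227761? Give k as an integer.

k = 7

obs 1: x=2 → posterior Dirichlet(12, 8/5, 13/4, 3, 6/5)
obs 2: x=1 → posterior Dirichlet(12, 13/5, 13/4, 3, 6/5)
obs 3: x=1 → posterior Dirichlet(12, 18/5, 13/4, 3, 6/5)
obs 4: x=1 → posterior Dirichlet(12, 23/5, 13/4, 3, 6/5)
obs 5: x=3 → posterior Dirichlet(12, 23/5, 13/4, 4, 6/5)
obs 6: x=1 → posterior Dirichlet(12, 28/5, 13/4, 4, 6/5)
obs 7: x=2 → posterior Dirichlet(12, 28/5, 17/4, 4, 6/5)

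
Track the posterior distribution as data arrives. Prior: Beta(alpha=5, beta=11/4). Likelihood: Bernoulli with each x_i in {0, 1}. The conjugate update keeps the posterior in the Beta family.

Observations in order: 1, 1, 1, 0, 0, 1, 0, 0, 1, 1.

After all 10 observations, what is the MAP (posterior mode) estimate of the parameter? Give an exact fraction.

obs 1: x=1 → posterior Beta(6, 11/4)
obs 2: x=1 → posterior Beta(7, 11/4)
obs 3: x=1 → posterior Beta(8, 11/4)
obs 4: x=0 → posterior Beta(8, 15/4)
obs 5: x=0 → posterior Beta(8, 19/4)
obs 6: x=1 → posterior Beta(9, 19/4)
obs 7: x=0 → posterior Beta(9, 23/4)
obs 8: x=0 → posterior Beta(9, 27/4)
obs 9: x=1 → posterior Beta(10, 27/4)
obs 10: x=1 → posterior Beta(11, 27/4)

40/63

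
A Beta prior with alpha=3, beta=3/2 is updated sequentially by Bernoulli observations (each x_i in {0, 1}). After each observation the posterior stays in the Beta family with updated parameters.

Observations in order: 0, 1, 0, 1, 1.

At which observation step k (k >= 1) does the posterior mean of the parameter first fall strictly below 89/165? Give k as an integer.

obs 1: x=0 → posterior Beta(3, 5/2)
obs 2: x=1 → posterior Beta(4, 5/2)
obs 3: x=0 → posterior Beta(4, 7/2)
obs 4: x=1 → posterior Beta(5, 7/2)
obs 5: x=1 → posterior Beta(6, 7/2)

k = 3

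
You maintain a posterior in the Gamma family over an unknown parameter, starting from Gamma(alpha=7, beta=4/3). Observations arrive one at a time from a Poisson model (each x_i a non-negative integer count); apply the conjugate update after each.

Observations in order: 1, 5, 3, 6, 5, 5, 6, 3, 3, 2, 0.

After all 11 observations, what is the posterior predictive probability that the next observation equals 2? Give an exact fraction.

obs 1: x=1 → posterior Gamma(8, 7/3)
obs 2: x=5 → posterior Gamma(13, 10/3)
obs 3: x=3 → posterior Gamma(16, 13/3)
obs 4: x=6 → posterior Gamma(22, 16/3)
obs 5: x=5 → posterior Gamma(27, 19/3)
obs 6: x=5 → posterior Gamma(32, 22/3)
obs 7: x=6 → posterior Gamma(38, 25/3)
obs 8: x=3 → posterior Gamma(41, 28/3)
obs 9: x=3 → posterior Gamma(44, 31/3)
obs 10: x=2 → posterior Gamma(46, 34/3)
obs 11: x=0 → posterior Gamma(46, 37/3)

13345889062835841195444446145307294767230780282767201064296476786101973022761/79228162514264337593543950336000000000000000000000000000000000000000000000000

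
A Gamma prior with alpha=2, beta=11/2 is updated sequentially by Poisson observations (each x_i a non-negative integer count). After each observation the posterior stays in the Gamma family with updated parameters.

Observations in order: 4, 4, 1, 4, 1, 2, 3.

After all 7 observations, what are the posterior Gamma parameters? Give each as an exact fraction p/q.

obs 1: x=4 → posterior Gamma(6, 13/2)
obs 2: x=4 → posterior Gamma(10, 15/2)
obs 3: x=1 → posterior Gamma(11, 17/2)
obs 4: x=4 → posterior Gamma(15, 19/2)
obs 5: x=1 → posterior Gamma(16, 21/2)
obs 6: x=2 → posterior Gamma(18, 23/2)
obs 7: x=3 → posterior Gamma(21, 25/2)

alpha=21, beta=25/2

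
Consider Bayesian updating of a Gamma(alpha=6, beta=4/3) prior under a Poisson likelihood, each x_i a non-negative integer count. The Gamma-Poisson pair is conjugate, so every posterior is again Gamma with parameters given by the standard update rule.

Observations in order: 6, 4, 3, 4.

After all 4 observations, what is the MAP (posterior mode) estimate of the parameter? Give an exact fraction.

33/8

obs 1: x=6 → posterior Gamma(12, 7/3)
obs 2: x=4 → posterior Gamma(16, 10/3)
obs 3: x=3 → posterior Gamma(19, 13/3)
obs 4: x=4 → posterior Gamma(23, 16/3)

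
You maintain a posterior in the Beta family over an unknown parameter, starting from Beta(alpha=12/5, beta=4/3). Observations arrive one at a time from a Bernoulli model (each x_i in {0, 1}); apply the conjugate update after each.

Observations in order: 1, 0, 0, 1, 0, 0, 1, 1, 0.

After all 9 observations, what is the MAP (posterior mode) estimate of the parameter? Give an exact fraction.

81/161

obs 1: x=1 → posterior Beta(17/5, 4/3)
obs 2: x=0 → posterior Beta(17/5, 7/3)
obs 3: x=0 → posterior Beta(17/5, 10/3)
obs 4: x=1 → posterior Beta(22/5, 10/3)
obs 5: x=0 → posterior Beta(22/5, 13/3)
obs 6: x=0 → posterior Beta(22/5, 16/3)
obs 7: x=1 → posterior Beta(27/5, 16/3)
obs 8: x=1 → posterior Beta(32/5, 16/3)
obs 9: x=0 → posterior Beta(32/5, 19/3)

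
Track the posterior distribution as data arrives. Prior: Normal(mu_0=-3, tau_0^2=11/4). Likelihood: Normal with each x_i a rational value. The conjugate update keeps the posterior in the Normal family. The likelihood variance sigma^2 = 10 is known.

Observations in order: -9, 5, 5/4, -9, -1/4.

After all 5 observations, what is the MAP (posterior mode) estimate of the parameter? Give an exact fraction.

-252/95

obs 1: x=-9 → posterior Normal(-73/17, 110/51)
obs 2: x=5 → posterior Normal(-82/31, 55/31)
obs 3: x=5/4 → posterior Normal(-601/292, 110/73)
obs 4: x=-9 → posterior Normal(-997/336, 55/42)
obs 5: x=-1/4 → posterior Normal(-252/95, 22/19)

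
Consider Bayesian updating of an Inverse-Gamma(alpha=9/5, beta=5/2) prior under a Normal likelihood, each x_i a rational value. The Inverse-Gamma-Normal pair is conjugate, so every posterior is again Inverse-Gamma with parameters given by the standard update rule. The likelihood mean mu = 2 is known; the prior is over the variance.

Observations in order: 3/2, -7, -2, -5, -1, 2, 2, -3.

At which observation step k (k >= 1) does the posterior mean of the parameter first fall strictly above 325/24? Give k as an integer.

obs 1: x=3/2 → posterior Inverse-Gamma(23/10, 21/8)
obs 2: x=-7 → posterior Inverse-Gamma(14/5, 345/8)
obs 3: x=-2 → posterior Inverse-Gamma(33/10, 409/8)
obs 4: x=-5 → posterior Inverse-Gamma(19/5, 605/8)
obs 5: x=-1 → posterior Inverse-Gamma(43/10, 641/8)
obs 6: x=2 → posterior Inverse-Gamma(24/5, 641/8)
obs 7: x=2 → posterior Inverse-Gamma(53/10, 641/8)
obs 8: x=-3 → posterior Inverse-Gamma(29/5, 741/8)

k = 2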